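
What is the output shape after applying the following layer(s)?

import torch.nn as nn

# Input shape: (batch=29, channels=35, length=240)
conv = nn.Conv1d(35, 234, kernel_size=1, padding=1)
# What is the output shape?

Input shape: (29, 35, 240)
Output shape: (29, 234, 242)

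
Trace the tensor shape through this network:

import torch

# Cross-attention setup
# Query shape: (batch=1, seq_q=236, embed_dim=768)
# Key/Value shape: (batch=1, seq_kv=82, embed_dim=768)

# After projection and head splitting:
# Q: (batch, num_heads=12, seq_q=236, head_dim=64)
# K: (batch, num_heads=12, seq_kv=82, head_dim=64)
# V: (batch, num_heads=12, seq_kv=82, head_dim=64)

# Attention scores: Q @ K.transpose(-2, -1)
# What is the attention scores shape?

Input shape: (1, 236, 768)
Output shape: (1, 12, 236, 82)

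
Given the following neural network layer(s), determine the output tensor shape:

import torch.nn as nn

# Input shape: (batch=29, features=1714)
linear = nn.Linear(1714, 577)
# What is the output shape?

Input shape: (29, 1714)
Output shape: (29, 577)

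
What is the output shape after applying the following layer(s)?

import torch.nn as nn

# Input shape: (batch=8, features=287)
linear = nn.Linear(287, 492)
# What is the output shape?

Input shape: (8, 287)
Output shape: (8, 492)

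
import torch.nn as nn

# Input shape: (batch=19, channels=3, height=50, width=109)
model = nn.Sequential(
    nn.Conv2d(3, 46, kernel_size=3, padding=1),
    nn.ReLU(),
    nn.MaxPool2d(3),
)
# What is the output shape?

Input shape: (19, 3, 50, 109)
  -> after Conv2d: (19, 46, 50, 109)
  -> after ReLU: (19, 46, 50, 109)
Output shape: (19, 46, 16, 36)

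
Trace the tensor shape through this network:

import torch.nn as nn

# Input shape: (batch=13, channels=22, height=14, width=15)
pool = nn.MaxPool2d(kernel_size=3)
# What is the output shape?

Input shape: (13, 22, 14, 15)
Output shape: (13, 22, 4, 5)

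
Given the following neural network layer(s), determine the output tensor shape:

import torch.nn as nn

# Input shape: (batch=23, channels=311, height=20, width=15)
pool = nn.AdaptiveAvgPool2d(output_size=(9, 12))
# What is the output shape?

Input shape: (23, 311, 20, 15)
Output shape: (23, 311, 9, 12)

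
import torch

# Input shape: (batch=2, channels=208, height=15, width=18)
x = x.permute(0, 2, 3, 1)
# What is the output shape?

Input shape: (2, 208, 15, 18)
Output shape: (2, 15, 18, 208)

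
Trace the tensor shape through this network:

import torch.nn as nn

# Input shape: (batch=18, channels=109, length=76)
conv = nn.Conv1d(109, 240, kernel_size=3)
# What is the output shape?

Input shape: (18, 109, 76)
Output shape: (18, 240, 74)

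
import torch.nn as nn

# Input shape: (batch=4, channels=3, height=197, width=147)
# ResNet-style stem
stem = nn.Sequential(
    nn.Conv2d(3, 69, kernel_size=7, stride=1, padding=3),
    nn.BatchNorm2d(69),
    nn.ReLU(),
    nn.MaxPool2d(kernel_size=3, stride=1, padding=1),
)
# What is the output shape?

Input shape: (4, 3, 197, 147)
  -> after Conv2d 7x7 stride=1: (4, 69, 197, 147)
Output shape: (4, 69, 197, 147)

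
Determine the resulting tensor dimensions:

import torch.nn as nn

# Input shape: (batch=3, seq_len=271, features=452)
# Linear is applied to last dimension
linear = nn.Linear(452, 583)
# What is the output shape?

Input shape: (3, 271, 452)
Output shape: (3, 271, 583)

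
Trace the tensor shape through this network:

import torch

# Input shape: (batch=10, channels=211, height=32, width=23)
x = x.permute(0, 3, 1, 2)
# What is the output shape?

Input shape: (10, 211, 32, 23)
Output shape: (10, 23, 211, 32)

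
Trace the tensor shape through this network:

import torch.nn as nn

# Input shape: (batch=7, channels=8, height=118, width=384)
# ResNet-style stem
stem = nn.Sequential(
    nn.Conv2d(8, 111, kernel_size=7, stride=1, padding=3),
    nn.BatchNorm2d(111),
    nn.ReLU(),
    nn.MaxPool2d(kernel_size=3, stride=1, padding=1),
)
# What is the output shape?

Input shape: (7, 8, 118, 384)
  -> after Conv2d 7x7 stride=1: (7, 111, 118, 384)
Output shape: (7, 111, 118, 384)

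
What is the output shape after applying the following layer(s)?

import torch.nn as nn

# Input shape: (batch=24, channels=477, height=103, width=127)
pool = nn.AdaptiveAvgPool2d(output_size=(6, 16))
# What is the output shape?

Input shape: (24, 477, 103, 127)
Output shape: (24, 477, 6, 16)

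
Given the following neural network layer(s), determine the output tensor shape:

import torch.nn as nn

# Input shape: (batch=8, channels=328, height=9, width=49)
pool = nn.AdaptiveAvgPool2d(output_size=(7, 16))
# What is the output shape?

Input shape: (8, 328, 9, 49)
Output shape: (8, 328, 7, 16)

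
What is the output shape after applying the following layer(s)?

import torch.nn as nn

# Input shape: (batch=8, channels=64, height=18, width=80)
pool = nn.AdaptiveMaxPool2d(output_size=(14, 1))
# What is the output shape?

Input shape: (8, 64, 18, 80)
Output shape: (8, 64, 14, 1)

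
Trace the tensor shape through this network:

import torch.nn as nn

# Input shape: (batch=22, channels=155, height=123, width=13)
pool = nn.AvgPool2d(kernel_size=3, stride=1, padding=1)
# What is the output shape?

Input shape: (22, 155, 123, 13)
Output shape: (22, 155, 123, 13)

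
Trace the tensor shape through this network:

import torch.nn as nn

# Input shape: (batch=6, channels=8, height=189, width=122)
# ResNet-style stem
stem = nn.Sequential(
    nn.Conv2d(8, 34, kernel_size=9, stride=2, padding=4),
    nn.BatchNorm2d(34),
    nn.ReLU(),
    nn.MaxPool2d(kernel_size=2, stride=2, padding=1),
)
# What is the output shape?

Input shape: (6, 8, 189, 122)
  -> after Conv2d 9x9 stride=2: (6, 34, 95, 61)
Output shape: (6, 34, 48, 31)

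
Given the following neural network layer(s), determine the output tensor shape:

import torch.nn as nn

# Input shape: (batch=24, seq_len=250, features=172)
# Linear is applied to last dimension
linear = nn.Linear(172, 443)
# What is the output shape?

Input shape: (24, 250, 172)
Output shape: (24, 250, 443)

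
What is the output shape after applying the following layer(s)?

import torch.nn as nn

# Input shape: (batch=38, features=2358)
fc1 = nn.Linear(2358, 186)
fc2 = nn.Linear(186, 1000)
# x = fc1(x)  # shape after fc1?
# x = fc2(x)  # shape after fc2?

Input shape: (38, 2358)
  -> after fc1: (38, 186)
Output shape: (38, 1000)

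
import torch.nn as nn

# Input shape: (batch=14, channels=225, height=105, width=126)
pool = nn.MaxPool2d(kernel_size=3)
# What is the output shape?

Input shape: (14, 225, 105, 126)
Output shape: (14, 225, 35, 42)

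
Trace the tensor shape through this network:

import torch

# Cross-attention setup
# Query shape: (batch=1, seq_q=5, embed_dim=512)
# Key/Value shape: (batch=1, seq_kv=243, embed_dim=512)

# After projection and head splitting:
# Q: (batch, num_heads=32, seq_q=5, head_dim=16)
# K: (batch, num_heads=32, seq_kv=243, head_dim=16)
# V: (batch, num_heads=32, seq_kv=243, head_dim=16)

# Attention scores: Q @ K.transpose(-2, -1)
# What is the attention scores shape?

Input shape: (1, 5, 512)
Output shape: (1, 32, 5, 243)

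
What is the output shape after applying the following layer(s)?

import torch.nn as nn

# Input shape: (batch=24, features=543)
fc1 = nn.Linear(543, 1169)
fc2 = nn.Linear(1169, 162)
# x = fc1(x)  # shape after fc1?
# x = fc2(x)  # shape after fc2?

Input shape: (24, 543)
  -> after fc1: (24, 1169)
Output shape: (24, 162)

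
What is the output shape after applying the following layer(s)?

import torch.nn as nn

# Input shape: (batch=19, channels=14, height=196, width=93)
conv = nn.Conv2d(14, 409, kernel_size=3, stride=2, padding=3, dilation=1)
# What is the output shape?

Input shape: (19, 14, 196, 93)
Output shape: (19, 409, 100, 49)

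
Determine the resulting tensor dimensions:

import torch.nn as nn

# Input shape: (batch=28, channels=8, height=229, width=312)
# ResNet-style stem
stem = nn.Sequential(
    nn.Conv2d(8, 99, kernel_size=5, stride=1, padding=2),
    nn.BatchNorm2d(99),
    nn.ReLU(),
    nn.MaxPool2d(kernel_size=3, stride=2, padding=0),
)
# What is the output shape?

Input shape: (28, 8, 229, 312)
  -> after Conv2d 5x5 stride=1: (28, 99, 229, 312)
Output shape: (28, 99, 114, 155)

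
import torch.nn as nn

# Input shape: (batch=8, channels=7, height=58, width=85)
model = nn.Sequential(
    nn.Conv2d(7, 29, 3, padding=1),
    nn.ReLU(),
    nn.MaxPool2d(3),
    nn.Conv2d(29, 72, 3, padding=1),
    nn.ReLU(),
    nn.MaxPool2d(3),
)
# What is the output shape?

Input shape: (8, 7, 58, 85)
  -> after first Conv2d: (8, 29, 58, 85)
  -> after first MaxPool2d: (8, 29, 19, 28)
  -> after second Conv2d: (8, 72, 19, 28)
Output shape: (8, 72, 6, 9)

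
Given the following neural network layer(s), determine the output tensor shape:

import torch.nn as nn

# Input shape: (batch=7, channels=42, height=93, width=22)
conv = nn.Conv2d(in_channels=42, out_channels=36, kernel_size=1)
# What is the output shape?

Input shape: (7, 42, 93, 22)
Output shape: (7, 36, 93, 22)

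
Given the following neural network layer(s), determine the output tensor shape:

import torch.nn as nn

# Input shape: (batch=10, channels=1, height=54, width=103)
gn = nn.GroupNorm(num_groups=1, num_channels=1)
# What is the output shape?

Input shape: (10, 1, 54, 103)
Output shape: (10, 1, 54, 103)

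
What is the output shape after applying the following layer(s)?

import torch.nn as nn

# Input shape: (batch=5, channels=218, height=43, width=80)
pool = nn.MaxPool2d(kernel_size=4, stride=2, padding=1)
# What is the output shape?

Input shape: (5, 218, 43, 80)
Output shape: (5, 218, 21, 40)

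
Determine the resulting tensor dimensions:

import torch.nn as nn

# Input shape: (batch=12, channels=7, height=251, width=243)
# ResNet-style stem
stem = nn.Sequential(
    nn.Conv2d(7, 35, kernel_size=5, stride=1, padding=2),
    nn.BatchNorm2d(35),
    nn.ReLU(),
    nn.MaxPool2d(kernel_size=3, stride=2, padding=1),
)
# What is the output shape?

Input shape: (12, 7, 251, 243)
  -> after Conv2d 5x5 stride=1: (12, 35, 251, 243)
Output shape: (12, 35, 126, 122)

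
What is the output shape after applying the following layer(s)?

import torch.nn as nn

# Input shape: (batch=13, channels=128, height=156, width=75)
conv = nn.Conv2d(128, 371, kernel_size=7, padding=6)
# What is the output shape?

Input shape: (13, 128, 156, 75)
Output shape: (13, 371, 162, 81)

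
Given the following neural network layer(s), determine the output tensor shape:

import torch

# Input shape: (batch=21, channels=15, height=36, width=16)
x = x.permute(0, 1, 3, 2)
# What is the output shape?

Input shape: (21, 15, 36, 16)
Output shape: (21, 15, 16, 36)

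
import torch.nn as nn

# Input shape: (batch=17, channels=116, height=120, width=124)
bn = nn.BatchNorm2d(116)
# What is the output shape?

Input shape: (17, 116, 120, 124)
Output shape: (17, 116, 120, 124)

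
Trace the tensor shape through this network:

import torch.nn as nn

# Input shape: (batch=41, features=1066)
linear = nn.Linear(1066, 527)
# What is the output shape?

Input shape: (41, 1066)
Output shape: (41, 527)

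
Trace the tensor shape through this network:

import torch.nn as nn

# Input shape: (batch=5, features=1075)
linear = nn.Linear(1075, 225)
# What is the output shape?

Input shape: (5, 1075)
Output shape: (5, 225)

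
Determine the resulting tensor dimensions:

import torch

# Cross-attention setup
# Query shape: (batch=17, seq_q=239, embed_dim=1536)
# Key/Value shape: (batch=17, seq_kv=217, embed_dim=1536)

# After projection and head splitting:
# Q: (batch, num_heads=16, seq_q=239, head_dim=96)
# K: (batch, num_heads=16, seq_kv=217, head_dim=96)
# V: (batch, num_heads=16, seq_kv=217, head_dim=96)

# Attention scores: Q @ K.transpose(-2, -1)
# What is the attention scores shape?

Input shape: (17, 239, 1536)
Output shape: (17, 16, 239, 217)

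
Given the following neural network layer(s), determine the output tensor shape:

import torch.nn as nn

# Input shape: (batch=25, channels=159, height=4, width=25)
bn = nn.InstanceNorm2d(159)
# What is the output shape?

Input shape: (25, 159, 4, 25)
Output shape: (25, 159, 4, 25)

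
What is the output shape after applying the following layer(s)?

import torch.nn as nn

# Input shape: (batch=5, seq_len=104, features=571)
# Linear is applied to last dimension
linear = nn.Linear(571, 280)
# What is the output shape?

Input shape: (5, 104, 571)
Output shape: (5, 104, 280)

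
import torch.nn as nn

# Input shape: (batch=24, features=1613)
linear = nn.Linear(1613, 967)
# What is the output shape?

Input shape: (24, 1613)
Output shape: (24, 967)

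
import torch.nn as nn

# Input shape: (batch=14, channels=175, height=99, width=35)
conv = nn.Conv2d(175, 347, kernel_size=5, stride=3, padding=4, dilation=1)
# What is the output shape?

Input shape: (14, 175, 99, 35)
Output shape: (14, 347, 35, 13)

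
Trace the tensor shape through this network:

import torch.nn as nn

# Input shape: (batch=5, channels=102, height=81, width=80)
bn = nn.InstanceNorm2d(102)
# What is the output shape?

Input shape: (5, 102, 81, 80)
Output shape: (5, 102, 81, 80)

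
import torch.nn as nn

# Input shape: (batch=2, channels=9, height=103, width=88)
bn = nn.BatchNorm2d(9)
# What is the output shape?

Input shape: (2, 9, 103, 88)
Output shape: (2, 9, 103, 88)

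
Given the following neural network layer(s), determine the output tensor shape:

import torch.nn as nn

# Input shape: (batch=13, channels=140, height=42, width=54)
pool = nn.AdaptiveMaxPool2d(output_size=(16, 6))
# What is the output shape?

Input shape: (13, 140, 42, 54)
Output shape: (13, 140, 16, 6)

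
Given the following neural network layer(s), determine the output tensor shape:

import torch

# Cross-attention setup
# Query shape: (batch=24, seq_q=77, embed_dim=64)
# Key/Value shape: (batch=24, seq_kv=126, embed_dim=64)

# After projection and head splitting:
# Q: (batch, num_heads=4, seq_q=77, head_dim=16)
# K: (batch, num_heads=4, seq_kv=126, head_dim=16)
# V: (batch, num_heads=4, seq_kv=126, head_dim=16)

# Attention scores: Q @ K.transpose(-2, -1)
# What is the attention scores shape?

Input shape: (24, 77, 64)
Output shape: (24, 4, 77, 126)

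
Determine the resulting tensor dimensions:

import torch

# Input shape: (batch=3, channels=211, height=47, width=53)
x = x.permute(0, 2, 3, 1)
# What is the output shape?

Input shape: (3, 211, 47, 53)
Output shape: (3, 47, 53, 211)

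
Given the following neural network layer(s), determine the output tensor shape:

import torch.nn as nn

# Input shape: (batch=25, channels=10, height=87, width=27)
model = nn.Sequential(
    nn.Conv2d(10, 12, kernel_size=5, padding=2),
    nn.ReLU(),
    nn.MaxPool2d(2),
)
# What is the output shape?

Input shape: (25, 10, 87, 27)
  -> after Conv2d: (25, 12, 87, 27)
  -> after ReLU: (25, 12, 87, 27)
Output shape: (25, 12, 43, 13)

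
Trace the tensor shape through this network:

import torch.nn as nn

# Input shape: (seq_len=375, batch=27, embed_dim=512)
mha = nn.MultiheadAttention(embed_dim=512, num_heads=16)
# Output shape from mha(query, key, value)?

Input shape: (375, 27, 512)
Output shape: (375, 27, 512)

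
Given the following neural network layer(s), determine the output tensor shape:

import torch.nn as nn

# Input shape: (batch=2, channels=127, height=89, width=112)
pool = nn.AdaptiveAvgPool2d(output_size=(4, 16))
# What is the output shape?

Input shape: (2, 127, 89, 112)
Output shape: (2, 127, 4, 16)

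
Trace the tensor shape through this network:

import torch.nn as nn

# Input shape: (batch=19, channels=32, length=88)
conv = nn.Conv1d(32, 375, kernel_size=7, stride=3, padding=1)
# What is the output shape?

Input shape: (19, 32, 88)
Output shape: (19, 375, 28)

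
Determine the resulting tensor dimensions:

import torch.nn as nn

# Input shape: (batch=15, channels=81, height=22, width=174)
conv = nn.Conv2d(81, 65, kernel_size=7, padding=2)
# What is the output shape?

Input shape: (15, 81, 22, 174)
Output shape: (15, 65, 20, 172)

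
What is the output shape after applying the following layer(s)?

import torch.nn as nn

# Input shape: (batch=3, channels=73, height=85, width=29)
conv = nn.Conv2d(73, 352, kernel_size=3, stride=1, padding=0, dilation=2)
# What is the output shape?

Input shape: (3, 73, 85, 29)
Output shape: (3, 352, 81, 25)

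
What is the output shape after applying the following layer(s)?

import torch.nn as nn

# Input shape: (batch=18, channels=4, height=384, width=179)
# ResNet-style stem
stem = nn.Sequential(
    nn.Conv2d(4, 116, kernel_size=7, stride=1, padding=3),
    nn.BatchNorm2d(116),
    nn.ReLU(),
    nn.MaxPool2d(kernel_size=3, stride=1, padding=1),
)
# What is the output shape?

Input shape: (18, 4, 384, 179)
  -> after Conv2d 7x7 stride=1: (18, 116, 384, 179)
Output shape: (18, 116, 384, 179)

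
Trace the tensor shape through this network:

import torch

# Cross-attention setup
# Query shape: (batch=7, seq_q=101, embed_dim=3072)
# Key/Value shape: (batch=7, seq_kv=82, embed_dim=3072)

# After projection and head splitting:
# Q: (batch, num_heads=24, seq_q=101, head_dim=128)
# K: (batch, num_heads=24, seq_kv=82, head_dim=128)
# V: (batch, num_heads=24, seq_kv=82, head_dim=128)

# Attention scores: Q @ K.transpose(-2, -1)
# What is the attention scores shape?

Input shape: (7, 101, 3072)
Output shape: (7, 24, 101, 82)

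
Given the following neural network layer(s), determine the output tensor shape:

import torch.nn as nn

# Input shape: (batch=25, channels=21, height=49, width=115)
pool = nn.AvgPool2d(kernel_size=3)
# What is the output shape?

Input shape: (25, 21, 49, 115)
Output shape: (25, 21, 16, 38)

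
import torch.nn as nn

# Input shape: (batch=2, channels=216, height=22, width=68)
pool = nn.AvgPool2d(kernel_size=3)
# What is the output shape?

Input shape: (2, 216, 22, 68)
Output shape: (2, 216, 7, 22)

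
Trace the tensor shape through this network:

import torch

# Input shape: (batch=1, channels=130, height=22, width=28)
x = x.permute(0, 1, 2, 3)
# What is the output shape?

Input shape: (1, 130, 22, 28)
Output shape: (1, 130, 22, 28)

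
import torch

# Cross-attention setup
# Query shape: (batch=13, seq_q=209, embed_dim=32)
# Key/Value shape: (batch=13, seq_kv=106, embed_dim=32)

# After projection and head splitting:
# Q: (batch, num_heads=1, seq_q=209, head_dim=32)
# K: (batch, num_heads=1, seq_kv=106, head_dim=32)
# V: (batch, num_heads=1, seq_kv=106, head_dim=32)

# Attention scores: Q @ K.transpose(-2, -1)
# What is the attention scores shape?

Input shape: (13, 209, 32)
Output shape: (13, 1, 209, 106)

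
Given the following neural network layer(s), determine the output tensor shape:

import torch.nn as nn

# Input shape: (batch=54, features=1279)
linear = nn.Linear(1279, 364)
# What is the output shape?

Input shape: (54, 1279)
Output shape: (54, 364)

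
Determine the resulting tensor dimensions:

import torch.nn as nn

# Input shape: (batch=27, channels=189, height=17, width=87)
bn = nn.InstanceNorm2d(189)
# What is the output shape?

Input shape: (27, 189, 17, 87)
Output shape: (27, 189, 17, 87)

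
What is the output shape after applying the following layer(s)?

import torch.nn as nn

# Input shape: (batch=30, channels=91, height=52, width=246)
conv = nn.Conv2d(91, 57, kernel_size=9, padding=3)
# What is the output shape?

Input shape: (30, 91, 52, 246)
Output shape: (30, 57, 50, 244)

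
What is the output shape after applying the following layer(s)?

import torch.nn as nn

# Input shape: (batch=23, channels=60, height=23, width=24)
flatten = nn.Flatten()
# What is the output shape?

Input shape: (23, 60, 23, 24)
Output shape: (23, 33120)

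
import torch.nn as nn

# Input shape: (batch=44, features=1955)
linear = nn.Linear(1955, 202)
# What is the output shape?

Input shape: (44, 1955)
Output shape: (44, 202)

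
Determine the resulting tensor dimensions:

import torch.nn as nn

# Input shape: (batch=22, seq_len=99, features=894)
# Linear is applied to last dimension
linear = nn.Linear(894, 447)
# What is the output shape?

Input shape: (22, 99, 894)
Output shape: (22, 99, 447)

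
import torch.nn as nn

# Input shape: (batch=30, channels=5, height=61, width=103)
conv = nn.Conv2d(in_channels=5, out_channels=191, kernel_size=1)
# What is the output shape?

Input shape: (30, 5, 61, 103)
Output shape: (30, 191, 61, 103)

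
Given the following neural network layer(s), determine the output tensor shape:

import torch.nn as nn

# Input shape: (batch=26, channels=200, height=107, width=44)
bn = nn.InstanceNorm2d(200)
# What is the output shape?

Input shape: (26, 200, 107, 44)
Output shape: (26, 200, 107, 44)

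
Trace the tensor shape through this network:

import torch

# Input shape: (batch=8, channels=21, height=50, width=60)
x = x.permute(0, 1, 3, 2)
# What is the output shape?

Input shape: (8, 21, 50, 60)
Output shape: (8, 21, 60, 50)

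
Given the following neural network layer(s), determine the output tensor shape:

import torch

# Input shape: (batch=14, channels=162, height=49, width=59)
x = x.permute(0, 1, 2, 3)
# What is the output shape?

Input shape: (14, 162, 49, 59)
Output shape: (14, 162, 49, 59)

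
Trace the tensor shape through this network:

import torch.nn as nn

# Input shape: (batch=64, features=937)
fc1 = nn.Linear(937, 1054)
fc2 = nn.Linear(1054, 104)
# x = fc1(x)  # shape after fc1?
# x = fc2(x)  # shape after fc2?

Input shape: (64, 937)
  -> after fc1: (64, 1054)
Output shape: (64, 104)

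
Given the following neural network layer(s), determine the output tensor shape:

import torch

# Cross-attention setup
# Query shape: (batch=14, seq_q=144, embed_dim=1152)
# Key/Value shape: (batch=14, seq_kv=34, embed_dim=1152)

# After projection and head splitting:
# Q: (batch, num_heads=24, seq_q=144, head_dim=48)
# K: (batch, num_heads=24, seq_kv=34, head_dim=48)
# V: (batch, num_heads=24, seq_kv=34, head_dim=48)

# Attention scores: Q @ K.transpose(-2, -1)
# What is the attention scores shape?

Input shape: (14, 144, 1152)
Output shape: (14, 24, 144, 34)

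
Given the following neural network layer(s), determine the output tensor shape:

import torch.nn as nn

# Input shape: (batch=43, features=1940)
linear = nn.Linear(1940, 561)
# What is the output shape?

Input shape: (43, 1940)
Output shape: (43, 561)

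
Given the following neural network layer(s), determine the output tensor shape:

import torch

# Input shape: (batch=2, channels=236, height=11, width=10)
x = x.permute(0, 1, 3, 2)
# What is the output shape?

Input shape: (2, 236, 11, 10)
Output shape: (2, 236, 10, 11)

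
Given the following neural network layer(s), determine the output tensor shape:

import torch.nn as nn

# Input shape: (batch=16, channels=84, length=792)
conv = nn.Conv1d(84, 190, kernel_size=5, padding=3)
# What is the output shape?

Input shape: (16, 84, 792)
Output shape: (16, 190, 794)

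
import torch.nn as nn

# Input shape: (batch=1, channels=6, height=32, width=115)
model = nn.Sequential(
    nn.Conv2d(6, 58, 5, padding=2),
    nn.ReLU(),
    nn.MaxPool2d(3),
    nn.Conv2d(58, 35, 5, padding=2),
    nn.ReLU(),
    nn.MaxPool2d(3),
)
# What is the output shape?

Input shape: (1, 6, 32, 115)
  -> after first Conv2d: (1, 58, 32, 115)
  -> after first MaxPool2d: (1, 58, 10, 38)
  -> after second Conv2d: (1, 35, 10, 38)
Output shape: (1, 35, 3, 12)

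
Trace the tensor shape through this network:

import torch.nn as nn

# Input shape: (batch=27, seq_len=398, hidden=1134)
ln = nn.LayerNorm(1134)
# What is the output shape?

Input shape: (27, 398, 1134)
Output shape: (27, 398, 1134)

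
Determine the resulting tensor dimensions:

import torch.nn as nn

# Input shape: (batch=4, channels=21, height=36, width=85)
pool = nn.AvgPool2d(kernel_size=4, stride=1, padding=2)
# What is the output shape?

Input shape: (4, 21, 36, 85)
Output shape: (4, 21, 37, 86)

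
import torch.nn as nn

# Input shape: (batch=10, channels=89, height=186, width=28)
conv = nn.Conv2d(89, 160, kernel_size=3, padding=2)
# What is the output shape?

Input shape: (10, 89, 186, 28)
Output shape: (10, 160, 188, 30)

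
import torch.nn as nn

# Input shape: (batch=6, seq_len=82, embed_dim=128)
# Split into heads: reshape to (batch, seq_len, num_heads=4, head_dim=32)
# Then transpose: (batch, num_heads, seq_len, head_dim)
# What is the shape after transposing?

Input shape: (6, 82, 128)
  -> after reshape: (6, 82, 4, 32)
Output shape: (6, 4, 82, 32)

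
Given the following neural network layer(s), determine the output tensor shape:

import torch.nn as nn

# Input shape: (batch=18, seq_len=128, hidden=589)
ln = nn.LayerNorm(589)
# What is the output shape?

Input shape: (18, 128, 589)
Output shape: (18, 128, 589)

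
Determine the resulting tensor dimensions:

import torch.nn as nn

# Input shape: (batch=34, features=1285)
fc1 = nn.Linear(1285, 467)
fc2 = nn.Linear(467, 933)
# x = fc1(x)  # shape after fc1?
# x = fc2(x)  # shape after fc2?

Input shape: (34, 1285)
  -> after fc1: (34, 467)
Output shape: (34, 933)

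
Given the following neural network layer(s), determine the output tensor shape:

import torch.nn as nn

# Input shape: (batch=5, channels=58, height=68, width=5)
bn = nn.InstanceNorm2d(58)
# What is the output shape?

Input shape: (5, 58, 68, 5)
Output shape: (5, 58, 68, 5)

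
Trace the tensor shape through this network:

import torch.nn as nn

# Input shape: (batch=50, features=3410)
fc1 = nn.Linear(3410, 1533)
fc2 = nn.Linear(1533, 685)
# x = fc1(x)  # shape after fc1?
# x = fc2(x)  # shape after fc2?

Input shape: (50, 3410)
  -> after fc1: (50, 1533)
Output shape: (50, 685)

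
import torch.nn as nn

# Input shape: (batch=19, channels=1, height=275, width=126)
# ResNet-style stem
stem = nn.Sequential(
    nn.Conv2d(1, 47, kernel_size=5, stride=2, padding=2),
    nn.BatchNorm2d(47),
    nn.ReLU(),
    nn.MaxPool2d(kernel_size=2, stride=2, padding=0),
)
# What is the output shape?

Input shape: (19, 1, 275, 126)
  -> after Conv2d 5x5 stride=2: (19, 47, 138, 63)
Output shape: (19, 47, 69, 31)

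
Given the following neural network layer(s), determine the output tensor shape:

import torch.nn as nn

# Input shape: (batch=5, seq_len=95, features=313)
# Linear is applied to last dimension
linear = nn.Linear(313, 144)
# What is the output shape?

Input shape: (5, 95, 313)
Output shape: (5, 95, 144)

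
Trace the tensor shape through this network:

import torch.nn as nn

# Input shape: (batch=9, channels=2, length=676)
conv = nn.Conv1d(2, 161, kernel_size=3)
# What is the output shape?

Input shape: (9, 2, 676)
Output shape: (9, 161, 674)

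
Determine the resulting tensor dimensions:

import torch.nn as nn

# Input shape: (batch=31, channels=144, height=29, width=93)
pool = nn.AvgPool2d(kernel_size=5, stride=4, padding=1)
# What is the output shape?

Input shape: (31, 144, 29, 93)
Output shape: (31, 144, 7, 23)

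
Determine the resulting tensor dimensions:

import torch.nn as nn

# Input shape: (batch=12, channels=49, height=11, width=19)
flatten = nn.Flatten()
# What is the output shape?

Input shape: (12, 49, 11, 19)
Output shape: (12, 10241)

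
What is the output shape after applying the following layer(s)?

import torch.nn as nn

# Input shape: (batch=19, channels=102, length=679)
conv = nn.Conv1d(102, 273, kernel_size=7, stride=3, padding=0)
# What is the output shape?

Input shape: (19, 102, 679)
Output shape: (19, 273, 225)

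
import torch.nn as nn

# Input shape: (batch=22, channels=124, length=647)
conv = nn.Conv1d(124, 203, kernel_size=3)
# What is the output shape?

Input shape: (22, 124, 647)
Output shape: (22, 203, 645)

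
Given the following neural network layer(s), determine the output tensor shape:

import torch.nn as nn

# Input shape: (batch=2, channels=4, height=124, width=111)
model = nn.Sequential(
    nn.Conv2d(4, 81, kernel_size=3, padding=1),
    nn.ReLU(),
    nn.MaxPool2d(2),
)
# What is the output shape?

Input shape: (2, 4, 124, 111)
  -> after Conv2d: (2, 81, 124, 111)
  -> after ReLU: (2, 81, 124, 111)
Output shape: (2, 81, 62, 55)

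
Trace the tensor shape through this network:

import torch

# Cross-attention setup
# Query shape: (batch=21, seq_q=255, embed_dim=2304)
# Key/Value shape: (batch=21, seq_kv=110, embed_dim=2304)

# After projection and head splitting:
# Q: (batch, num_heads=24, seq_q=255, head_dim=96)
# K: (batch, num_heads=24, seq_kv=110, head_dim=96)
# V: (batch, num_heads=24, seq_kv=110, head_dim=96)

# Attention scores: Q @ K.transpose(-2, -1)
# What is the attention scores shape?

Input shape: (21, 255, 2304)
Output shape: (21, 24, 255, 110)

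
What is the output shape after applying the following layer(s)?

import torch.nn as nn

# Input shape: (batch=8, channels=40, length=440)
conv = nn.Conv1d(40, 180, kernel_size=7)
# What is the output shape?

Input shape: (8, 40, 440)
Output shape: (8, 180, 434)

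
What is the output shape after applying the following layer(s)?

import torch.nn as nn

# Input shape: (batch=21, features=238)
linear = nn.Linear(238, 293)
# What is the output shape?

Input shape: (21, 238)
Output shape: (21, 293)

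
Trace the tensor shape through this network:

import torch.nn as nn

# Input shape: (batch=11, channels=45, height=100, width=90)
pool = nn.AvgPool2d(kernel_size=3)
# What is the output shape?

Input shape: (11, 45, 100, 90)
Output shape: (11, 45, 33, 30)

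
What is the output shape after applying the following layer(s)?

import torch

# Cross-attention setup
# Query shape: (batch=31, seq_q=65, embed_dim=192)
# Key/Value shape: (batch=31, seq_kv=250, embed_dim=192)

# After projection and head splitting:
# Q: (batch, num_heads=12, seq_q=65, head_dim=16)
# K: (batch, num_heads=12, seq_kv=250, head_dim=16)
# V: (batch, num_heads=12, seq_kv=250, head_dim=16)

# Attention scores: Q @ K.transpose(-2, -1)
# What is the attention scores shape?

Input shape: (31, 65, 192)
Output shape: (31, 12, 65, 250)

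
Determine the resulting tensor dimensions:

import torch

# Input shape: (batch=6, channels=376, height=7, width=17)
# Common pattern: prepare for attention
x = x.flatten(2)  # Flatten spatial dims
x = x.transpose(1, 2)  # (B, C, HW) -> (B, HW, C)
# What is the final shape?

Input shape: (6, 376, 7, 17)
  -> after flatten(2): (6, 376, 119)
Output shape: (6, 119, 376)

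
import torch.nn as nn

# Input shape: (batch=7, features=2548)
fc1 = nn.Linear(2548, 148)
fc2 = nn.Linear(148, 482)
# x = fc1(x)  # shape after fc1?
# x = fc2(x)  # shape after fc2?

Input shape: (7, 2548)
  -> after fc1: (7, 148)
Output shape: (7, 482)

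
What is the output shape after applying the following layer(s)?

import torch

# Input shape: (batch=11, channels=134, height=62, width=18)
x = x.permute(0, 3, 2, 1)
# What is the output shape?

Input shape: (11, 134, 62, 18)
Output shape: (11, 18, 62, 134)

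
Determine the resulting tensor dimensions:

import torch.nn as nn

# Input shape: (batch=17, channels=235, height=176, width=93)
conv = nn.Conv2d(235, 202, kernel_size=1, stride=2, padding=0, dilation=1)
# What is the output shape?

Input shape: (17, 235, 176, 93)
Output shape: (17, 202, 88, 47)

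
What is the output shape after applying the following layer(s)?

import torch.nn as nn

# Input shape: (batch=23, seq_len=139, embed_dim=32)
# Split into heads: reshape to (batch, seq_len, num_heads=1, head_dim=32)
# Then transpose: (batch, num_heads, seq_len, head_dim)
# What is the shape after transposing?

Input shape: (23, 139, 32)
  -> after reshape: (23, 139, 1, 32)
Output shape: (23, 1, 139, 32)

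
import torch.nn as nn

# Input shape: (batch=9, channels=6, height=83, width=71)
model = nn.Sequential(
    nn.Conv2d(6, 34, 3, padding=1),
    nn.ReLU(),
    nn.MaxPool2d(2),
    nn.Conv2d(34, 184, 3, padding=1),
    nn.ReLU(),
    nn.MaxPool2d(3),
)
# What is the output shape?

Input shape: (9, 6, 83, 71)
  -> after first Conv2d: (9, 34, 83, 71)
  -> after first MaxPool2d: (9, 34, 41, 35)
  -> after second Conv2d: (9, 184, 41, 35)
Output shape: (9, 184, 13, 11)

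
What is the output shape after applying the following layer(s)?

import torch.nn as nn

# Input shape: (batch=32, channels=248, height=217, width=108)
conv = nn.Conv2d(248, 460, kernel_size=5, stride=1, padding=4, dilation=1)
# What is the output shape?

Input shape: (32, 248, 217, 108)
Output shape: (32, 460, 221, 112)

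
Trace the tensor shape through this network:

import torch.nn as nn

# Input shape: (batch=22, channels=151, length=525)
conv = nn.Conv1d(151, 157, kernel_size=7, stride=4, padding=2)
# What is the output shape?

Input shape: (22, 151, 525)
Output shape: (22, 157, 131)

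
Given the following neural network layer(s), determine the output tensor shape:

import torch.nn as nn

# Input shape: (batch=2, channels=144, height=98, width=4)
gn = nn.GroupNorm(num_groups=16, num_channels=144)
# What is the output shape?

Input shape: (2, 144, 98, 4)
Output shape: (2, 144, 98, 4)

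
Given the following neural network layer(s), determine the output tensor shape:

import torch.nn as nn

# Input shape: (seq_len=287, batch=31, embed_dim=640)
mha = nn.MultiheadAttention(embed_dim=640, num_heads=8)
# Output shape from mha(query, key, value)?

Input shape: (287, 31, 640)
Output shape: (287, 31, 640)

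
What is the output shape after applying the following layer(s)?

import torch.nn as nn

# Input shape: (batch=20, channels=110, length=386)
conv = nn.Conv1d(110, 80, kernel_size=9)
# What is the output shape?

Input shape: (20, 110, 386)
Output shape: (20, 80, 378)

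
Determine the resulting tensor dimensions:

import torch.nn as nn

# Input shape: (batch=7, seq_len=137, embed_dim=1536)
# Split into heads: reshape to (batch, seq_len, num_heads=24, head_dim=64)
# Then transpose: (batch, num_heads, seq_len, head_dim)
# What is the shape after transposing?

Input shape: (7, 137, 1536)
  -> after reshape: (7, 137, 24, 64)
Output shape: (7, 24, 137, 64)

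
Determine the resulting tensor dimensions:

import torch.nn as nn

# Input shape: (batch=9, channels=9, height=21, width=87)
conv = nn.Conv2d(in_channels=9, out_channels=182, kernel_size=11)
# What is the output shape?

Input shape: (9, 9, 21, 87)
Output shape: (9, 182, 11, 77)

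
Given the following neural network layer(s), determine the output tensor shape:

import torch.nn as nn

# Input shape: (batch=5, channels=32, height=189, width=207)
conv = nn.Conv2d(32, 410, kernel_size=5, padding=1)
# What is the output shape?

Input shape: (5, 32, 189, 207)
Output shape: (5, 410, 187, 205)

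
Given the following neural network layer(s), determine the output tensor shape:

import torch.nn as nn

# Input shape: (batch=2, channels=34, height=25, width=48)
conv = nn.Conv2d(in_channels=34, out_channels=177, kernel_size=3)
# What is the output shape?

Input shape: (2, 34, 25, 48)
Output shape: (2, 177, 23, 46)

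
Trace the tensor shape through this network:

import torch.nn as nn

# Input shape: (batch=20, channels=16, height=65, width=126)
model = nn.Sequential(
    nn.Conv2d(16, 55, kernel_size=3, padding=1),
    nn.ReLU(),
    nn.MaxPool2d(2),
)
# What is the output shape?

Input shape: (20, 16, 65, 126)
  -> after Conv2d: (20, 55, 65, 126)
  -> after ReLU: (20, 55, 65, 126)
Output shape: (20, 55, 32, 63)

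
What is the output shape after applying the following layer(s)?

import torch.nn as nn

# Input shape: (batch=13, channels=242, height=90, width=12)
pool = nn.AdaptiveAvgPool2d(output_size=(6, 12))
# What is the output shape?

Input shape: (13, 242, 90, 12)
Output shape: (13, 242, 6, 12)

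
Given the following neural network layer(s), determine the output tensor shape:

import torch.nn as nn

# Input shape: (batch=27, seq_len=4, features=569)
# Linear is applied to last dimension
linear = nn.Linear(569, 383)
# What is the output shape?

Input shape: (27, 4, 569)
Output shape: (27, 4, 383)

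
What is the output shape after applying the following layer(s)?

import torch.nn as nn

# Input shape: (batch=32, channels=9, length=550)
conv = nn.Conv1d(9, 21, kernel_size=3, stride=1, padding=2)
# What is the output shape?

Input shape: (32, 9, 550)
Output shape: (32, 21, 552)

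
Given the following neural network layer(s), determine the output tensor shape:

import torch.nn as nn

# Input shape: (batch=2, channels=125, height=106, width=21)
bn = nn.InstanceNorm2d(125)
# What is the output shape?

Input shape: (2, 125, 106, 21)
Output shape: (2, 125, 106, 21)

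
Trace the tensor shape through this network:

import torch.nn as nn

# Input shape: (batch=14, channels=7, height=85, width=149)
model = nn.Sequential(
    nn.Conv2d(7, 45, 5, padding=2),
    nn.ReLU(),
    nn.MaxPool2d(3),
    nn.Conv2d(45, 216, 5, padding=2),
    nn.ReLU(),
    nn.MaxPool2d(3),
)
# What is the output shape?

Input shape: (14, 7, 85, 149)
  -> after first Conv2d: (14, 45, 85, 149)
  -> after first MaxPool2d: (14, 45, 28, 49)
  -> after second Conv2d: (14, 216, 28, 49)
Output shape: (14, 216, 9, 16)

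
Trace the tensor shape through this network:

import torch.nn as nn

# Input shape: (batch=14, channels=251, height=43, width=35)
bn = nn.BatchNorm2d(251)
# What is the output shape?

Input shape: (14, 251, 43, 35)
Output shape: (14, 251, 43, 35)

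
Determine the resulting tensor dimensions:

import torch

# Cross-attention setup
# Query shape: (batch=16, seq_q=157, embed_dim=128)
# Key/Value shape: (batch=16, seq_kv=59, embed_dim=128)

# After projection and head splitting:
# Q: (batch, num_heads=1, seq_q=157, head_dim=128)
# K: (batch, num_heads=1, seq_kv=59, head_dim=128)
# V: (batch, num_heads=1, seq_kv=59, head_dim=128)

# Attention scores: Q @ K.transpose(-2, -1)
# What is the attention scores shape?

Input shape: (16, 157, 128)
Output shape: (16, 1, 157, 59)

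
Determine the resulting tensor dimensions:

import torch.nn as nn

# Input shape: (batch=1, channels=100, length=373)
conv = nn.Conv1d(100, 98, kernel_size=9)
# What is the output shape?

Input shape: (1, 100, 373)
Output shape: (1, 98, 365)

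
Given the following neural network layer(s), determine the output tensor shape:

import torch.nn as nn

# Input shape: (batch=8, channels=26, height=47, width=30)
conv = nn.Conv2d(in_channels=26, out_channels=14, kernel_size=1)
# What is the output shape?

Input shape: (8, 26, 47, 30)
Output shape: (8, 14, 47, 30)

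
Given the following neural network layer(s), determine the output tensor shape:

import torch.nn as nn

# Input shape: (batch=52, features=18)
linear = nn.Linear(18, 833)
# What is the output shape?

Input shape: (52, 18)
Output shape: (52, 833)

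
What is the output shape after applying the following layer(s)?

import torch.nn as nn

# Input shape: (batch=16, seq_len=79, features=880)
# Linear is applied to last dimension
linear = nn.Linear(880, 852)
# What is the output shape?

Input shape: (16, 79, 880)
Output shape: (16, 79, 852)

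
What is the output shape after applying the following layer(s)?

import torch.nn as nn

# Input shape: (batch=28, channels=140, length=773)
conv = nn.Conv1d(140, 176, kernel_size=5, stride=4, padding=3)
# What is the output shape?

Input shape: (28, 140, 773)
Output shape: (28, 176, 194)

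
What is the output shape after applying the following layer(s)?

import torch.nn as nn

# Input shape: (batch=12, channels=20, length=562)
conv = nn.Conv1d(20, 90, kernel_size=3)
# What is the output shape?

Input shape: (12, 20, 562)
Output shape: (12, 90, 560)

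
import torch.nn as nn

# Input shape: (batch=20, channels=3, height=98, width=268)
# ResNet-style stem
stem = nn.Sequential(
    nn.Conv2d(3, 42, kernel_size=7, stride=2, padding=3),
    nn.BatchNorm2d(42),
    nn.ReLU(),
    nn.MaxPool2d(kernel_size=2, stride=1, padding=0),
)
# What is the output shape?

Input shape: (20, 3, 98, 268)
  -> after Conv2d 7x7 stride=2: (20, 42, 49, 134)
Output shape: (20, 42, 48, 133)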